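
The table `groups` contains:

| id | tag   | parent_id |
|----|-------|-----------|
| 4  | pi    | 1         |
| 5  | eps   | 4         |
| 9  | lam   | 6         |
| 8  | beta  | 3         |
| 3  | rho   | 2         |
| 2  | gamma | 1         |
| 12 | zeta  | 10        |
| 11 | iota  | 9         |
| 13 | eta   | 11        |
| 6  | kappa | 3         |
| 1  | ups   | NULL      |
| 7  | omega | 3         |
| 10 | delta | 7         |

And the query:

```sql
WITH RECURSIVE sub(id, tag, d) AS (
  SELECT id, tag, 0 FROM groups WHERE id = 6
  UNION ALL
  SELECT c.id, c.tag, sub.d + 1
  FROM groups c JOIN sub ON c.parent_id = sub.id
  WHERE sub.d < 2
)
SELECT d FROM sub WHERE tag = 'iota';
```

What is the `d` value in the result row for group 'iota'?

2

Base: id=6 (kappa) at d 0.
Iteration 1: rows with parent_id in {6} -> lam (id 9, d 1).
Iteration 2: rows with parent_id in {9} -> iota (id 11, d 2).
Iteration 3: d < 2 fails for all current rows; recursion stops.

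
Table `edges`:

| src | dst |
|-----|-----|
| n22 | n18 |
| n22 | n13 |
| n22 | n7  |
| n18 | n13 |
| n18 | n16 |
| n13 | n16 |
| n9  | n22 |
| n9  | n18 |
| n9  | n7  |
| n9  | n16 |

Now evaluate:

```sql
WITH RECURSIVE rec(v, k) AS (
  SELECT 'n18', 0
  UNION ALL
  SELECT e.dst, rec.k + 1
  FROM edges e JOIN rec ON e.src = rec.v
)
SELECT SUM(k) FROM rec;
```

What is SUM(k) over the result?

4

Base: (n18, k=0).
Iteration 1: edges from {n18} -> (n13, k=1), (n16, k=1).
Iteration 2: edges from {n13,n16} -> (n16, k=2).
Iteration 3: no outgoing edges from {n16}; recursion stops.
SUM(k) = 0 + 1 + 1 + 2 = 4.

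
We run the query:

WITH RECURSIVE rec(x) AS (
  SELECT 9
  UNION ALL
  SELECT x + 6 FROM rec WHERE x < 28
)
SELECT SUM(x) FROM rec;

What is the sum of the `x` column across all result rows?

105

Base: x=9.
Iteration 1: 9 < 28 holds -> x = 9 + 6 = 15.
Iteration 2: 15 < 28 holds -> x = 15 + 6 = 21.
Iteration 3: 21 < 28 holds -> x = 21 + 6 = 27.
Iteration 4: 27 < 28 holds -> x = 27 + 6 = 33.
Iteration 5: 33 < 28 fails; recursion stops.
SUM(x) = 9 + 15 + 21 + 27 + 33 = 105.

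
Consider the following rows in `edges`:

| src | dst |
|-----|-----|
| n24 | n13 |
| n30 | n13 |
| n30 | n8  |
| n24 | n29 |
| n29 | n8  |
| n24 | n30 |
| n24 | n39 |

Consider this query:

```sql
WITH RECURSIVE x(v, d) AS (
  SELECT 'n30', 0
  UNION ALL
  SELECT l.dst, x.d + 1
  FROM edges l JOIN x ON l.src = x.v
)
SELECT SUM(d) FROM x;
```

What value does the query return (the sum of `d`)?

2

Base: (n30, d=0).
Iteration 1: edges from {n30} -> (n13, d=1), (n8, d=1).
Iteration 2: no outgoing edges from {n13,n8}; recursion stops.
SUM(d) = 0 + 1 + 1 = 2.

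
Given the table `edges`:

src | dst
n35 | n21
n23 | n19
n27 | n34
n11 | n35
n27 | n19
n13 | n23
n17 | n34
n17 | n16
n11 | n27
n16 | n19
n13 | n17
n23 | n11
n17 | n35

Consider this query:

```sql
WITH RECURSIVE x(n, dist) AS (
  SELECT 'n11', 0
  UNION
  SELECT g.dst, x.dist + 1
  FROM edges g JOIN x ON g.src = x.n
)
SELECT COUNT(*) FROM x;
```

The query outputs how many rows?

6

Base: (n11, dist=0).
Iteration 1: edges from {n11} -> (n27, dist=1), (n35, dist=1).
Iteration 2: edges from {n27,n35} -> (n19, dist=2), (n21, dist=2), (n34, dist=2).
Iteration 3: no outgoing edges from {n19,n21,n34}; recursion stops.
Total rows emitted: 6.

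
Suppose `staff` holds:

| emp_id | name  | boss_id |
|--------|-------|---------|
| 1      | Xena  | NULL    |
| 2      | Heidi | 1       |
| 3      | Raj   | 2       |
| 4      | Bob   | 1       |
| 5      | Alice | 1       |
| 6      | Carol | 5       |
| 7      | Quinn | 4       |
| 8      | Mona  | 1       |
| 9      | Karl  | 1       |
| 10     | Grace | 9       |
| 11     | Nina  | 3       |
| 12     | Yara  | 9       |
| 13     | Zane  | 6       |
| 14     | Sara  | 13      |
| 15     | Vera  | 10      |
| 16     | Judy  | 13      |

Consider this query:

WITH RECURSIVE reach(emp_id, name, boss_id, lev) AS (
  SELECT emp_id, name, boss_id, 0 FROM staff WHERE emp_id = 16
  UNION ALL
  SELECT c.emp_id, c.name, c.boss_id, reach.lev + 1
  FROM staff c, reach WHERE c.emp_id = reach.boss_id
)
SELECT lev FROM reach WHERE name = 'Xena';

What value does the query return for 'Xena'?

Base: emp_id=16 (Judy), boss_id=13, lev 0.
Iteration 1: join on emp_id=13 -> Zane (id 13, boss_id=6, lev 1).
Iteration 2: join on emp_id=6 -> Carol (id 6, boss_id=5, lev 2).
Iteration 3: join on emp_id=5 -> Alice (id 5, boss_id=1, lev 3).
Iteration 4: join on emp_id=1 -> Xena (id 1, boss_id=NULL, lev 4).
Iteration 5: boss_id is NULL; no match; recursion stops.

4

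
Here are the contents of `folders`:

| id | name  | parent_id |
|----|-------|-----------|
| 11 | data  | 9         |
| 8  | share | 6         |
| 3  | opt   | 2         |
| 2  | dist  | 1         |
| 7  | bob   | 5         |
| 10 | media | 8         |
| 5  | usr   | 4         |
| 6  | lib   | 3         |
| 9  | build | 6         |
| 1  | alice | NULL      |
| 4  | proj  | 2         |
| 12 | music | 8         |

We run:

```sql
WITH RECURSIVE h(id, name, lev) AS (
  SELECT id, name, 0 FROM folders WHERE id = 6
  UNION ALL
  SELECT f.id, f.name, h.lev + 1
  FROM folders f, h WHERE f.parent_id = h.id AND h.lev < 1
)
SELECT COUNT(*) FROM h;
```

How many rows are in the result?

3

Base: id=6 (lib) at lev 0.
Iteration 1: rows with parent_id in {6} -> share (id 8, lev 1), build (id 9, lev 1).
Iteration 2: lev < 1 fails for all current rows; recursion stops.
Total rows emitted: 3.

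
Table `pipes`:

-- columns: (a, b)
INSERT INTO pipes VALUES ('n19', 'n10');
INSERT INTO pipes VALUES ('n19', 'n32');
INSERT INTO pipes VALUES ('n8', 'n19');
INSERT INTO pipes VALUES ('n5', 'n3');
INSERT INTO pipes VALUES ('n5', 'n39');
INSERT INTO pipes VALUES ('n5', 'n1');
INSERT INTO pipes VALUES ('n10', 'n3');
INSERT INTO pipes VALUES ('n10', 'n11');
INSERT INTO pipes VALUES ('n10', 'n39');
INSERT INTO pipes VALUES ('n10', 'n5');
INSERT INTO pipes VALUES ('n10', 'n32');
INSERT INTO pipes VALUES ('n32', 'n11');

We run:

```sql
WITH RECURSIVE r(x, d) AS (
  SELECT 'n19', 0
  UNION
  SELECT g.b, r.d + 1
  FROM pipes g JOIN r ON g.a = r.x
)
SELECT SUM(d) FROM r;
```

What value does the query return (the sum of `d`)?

Base: (n19, d=0).
Iteration 1: edges from {n19} -> (n10, d=1), (n32, d=1).
Iteration 2: edges from {n10,n32} -> (n11, d=2), (n3, d=2), (n32, d=2), (n39, d=2), (n5, d=2). [UNION drops 1 duplicate row(s)]
Iteration 3: edges from {n11,n3,n32,n39,n5} -> (n1, d=3), (n11, d=3), (n3, d=3), (n39, d=3).
Iteration 4: no outgoing edges from {n1,n11,n3,n39}; recursion stops.
SUM(d) = 0 + 1 + 1 + 2 + 2 + 2 + 2 + 2 + 3 + 3 + 3 + 3 = 24.

24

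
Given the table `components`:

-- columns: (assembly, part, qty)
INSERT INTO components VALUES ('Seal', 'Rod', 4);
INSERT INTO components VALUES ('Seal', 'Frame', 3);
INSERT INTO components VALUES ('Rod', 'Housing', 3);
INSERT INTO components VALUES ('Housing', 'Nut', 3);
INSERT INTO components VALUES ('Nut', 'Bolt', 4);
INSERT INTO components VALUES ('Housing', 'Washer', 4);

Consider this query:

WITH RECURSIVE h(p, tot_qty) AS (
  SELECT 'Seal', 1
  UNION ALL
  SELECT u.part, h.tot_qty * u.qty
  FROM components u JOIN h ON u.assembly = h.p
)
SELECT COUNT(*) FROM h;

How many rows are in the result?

Base: (Seal, tot_qty=1).
Iteration 1: components of {Seal} -> Frame = 1*3 = 3, Rod = 1*4 = 4.
Iteration 2: components of {Frame,Rod} -> Housing = 4*3 = 12.
Iteration 3: components of {Housing} -> Nut = 12*3 = 36, Washer = 12*4 = 48.
Iteration 4: components of {Nut,Washer} -> Bolt = 36*4 = 144.
Iteration 5: no further components; recursion stops.
Total rows emitted: 7.

7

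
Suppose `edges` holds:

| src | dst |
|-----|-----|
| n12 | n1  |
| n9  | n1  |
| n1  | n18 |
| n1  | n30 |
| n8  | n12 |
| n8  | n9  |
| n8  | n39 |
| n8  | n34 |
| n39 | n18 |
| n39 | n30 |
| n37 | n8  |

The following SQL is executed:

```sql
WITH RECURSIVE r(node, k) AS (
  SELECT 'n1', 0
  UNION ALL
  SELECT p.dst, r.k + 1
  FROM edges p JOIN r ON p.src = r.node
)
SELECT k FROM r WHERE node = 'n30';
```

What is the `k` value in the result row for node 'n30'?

1

Base: (n1, k=0).
Iteration 1: edges from {n1} -> (n18, k=1), (n30, k=1).
Iteration 2: no outgoing edges from {n18,n30}; recursion stops.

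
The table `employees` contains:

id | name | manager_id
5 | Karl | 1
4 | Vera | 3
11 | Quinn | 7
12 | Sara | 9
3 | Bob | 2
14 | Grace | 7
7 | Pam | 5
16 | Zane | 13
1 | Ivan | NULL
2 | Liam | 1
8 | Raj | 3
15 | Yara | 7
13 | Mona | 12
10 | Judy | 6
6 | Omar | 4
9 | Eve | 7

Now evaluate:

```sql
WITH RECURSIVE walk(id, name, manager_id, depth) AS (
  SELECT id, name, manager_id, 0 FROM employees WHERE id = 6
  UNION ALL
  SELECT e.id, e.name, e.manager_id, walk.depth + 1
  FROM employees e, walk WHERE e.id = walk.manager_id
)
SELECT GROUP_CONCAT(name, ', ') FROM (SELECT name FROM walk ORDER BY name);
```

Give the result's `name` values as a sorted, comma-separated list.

Bob, Ivan, Liam, Omar, Vera

Base: id=6 (Omar), manager_id=4, depth 0.
Iteration 1: join on id=4 -> Vera (id 4, manager_id=3, depth 1).
Iteration 2: join on id=3 -> Bob (id 3, manager_id=2, depth 2).
Iteration 3: join on id=2 -> Liam (id 2, manager_id=1, depth 3).
Iteration 4: join on id=1 -> Ivan (id 1, manager_id=NULL, depth 4).
Iteration 5: manager_id is NULL; no match; recursion stops.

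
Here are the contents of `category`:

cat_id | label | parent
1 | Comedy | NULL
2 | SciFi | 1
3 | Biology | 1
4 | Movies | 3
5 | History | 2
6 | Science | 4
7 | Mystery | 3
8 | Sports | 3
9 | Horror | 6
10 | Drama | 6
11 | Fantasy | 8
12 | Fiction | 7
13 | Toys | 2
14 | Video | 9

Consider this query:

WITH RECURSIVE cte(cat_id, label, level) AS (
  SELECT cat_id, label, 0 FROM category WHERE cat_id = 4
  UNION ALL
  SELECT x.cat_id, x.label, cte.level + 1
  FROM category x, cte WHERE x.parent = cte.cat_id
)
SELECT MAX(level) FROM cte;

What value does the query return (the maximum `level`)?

Base: cat_id=4 (Movies) at level 0.
Iteration 1: rows with parent in {4} -> Science (id 6, level 1).
Iteration 2: rows with parent in {6} -> Horror (id 9, level 2), Drama (id 10, level 2).
Iteration 3: rows with parent in {9,10} -> Video (id 14, level 3).
Iteration 4: no rows with parent in {14}; recursion stops.
level values: 0, 1, 2, 2, 3; the maximum is 3.

3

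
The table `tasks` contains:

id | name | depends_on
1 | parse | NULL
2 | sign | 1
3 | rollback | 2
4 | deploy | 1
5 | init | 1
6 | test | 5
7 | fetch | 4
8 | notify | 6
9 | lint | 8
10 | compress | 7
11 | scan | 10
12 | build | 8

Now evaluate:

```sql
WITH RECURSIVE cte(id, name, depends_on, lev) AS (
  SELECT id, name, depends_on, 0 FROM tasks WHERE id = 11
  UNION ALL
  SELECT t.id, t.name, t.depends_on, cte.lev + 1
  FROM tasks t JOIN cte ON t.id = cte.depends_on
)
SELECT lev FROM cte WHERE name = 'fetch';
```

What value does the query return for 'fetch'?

Base: id=11 (scan), depends_on=10, lev 0.
Iteration 1: join on id=10 -> compress (id 10, depends_on=7, lev 1).
Iteration 2: join on id=7 -> fetch (id 7, depends_on=4, lev 2).
Iteration 3: join on id=4 -> deploy (id 4, depends_on=1, lev 3).
Iteration 4: join on id=1 -> parse (id 1, depends_on=NULL, lev 4).
Iteration 5: depends_on is NULL; no match; recursion stops.

2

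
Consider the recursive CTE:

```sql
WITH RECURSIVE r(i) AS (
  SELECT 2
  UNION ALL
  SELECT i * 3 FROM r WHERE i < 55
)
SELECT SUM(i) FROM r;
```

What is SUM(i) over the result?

Base: i=2.
Iteration 1: 2 < 55 holds -> i = 2 * 3 = 6.
Iteration 2: 6 < 55 holds -> i = 6 * 3 = 18.
Iteration 3: 18 < 55 holds -> i = 18 * 3 = 54.
Iteration 4: 54 < 55 holds -> i = 54 * 3 = 162.
Iteration 5: 162 < 55 fails; recursion stops.
SUM(i) = 2 + 6 + 18 + 54 + 162 = 242.

242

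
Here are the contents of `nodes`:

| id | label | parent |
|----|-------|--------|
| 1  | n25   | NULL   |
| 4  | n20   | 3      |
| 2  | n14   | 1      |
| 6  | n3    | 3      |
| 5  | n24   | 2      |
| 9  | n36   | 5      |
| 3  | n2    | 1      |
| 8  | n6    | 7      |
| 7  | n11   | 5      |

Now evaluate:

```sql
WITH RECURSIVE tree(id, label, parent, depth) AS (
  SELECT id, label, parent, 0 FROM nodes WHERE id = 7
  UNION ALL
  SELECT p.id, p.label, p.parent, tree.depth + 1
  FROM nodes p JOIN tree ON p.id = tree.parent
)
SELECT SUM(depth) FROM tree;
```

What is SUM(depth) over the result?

Base: id=7 (n11), parent=5, depth 0.
Iteration 1: join on id=5 -> n24 (id 5, parent=2, depth 1).
Iteration 2: join on id=2 -> n14 (id 2, parent=1, depth 2).
Iteration 3: join on id=1 -> n25 (id 1, parent=NULL, depth 3).
Iteration 4: parent is NULL; no match; recursion stops.
SUM(depth) = 0 + 1 + 2 + 3 = 6.

6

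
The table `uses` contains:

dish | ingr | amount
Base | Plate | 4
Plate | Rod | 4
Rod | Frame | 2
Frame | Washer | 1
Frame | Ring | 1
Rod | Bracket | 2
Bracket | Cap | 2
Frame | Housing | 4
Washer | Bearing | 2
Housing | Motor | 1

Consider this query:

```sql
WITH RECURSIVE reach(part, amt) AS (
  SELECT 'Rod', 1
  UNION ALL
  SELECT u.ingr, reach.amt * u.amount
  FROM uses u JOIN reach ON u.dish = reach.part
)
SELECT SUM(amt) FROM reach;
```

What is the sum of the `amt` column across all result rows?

33

Base: (Rod, amt=1).
Iteration 1: components of {Rod} -> Bracket = 1*2 = 2, Frame = 1*2 = 2.
Iteration 2: components of {Bracket,Frame} -> Cap = 2*2 = 4, Housing = 2*4 = 8, Ring = 2*1 = 2, Washer = 2*1 = 2.
Iteration 3: components of {Cap,Housing,Ring,Washer} -> Bearing = 2*2 = 4, Motor = 8*1 = 8.
Iteration 4: no further components; recursion stops.
SUM(amt) = 1 + 2 + 2 + 2 + 2 + 8 + 4 + 4 + 8 = 33.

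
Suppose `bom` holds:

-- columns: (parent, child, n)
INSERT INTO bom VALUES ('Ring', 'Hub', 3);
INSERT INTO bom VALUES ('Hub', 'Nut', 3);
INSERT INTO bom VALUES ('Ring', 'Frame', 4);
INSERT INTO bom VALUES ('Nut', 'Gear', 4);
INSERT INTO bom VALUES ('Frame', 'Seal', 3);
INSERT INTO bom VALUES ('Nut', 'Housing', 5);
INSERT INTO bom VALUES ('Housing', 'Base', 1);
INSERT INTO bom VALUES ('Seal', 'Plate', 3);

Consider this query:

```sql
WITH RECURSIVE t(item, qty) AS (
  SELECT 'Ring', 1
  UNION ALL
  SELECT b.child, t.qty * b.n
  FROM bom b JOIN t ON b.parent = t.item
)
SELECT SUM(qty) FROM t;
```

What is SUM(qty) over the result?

Base: (Ring, qty=1).
Iteration 1: components of {Ring} -> Frame = 1*4 = 4, Hub = 1*3 = 3.
Iteration 2: components of {Frame,Hub} -> Nut = 3*3 = 9, Seal = 4*3 = 12.
Iteration 3: components of {Nut,Seal} -> Gear = 9*4 = 36, Housing = 9*5 = 45, Plate = 12*3 = 36.
Iteration 4: components of {Gear,Housing,Plate} -> Base = 45*1 = 45.
Iteration 5: no further components; recursion stops.
SUM(qty) = 1 + 3 + 4 + 9 + 12 + 36 + 45 + 36 + 45 = 191.

191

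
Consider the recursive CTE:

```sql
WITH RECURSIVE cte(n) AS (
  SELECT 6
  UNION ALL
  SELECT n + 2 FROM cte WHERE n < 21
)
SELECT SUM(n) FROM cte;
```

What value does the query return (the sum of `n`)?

Base: n=6.
Iteration 1: 6 < 21 holds -> n = 6 + 2 = 8.
Iteration 2: 8 < 21 holds -> n = 8 + 2 = 10.
Iteration 3: 10 < 21 holds -> n = 10 + 2 = 12.
Iteration 4: 12 < 21 holds -> n = 12 + 2 = 14.
Iteration 5: 14 < 21 holds -> n = 14 + 2 = 16.
Iteration 6: 16 < 21 holds -> n = 16 + 2 = 18.
Iteration 7: 18 < 21 holds -> n = 18 + 2 = 20.
Iteration 8: 20 < 21 holds -> n = 20 + 2 = 22.
Iteration 9: 22 < 21 fails; recursion stops.
SUM(n) = 6 + 8 + 10 + 12 + 14 + 16 + 18 + 20 + 22 = 126.

126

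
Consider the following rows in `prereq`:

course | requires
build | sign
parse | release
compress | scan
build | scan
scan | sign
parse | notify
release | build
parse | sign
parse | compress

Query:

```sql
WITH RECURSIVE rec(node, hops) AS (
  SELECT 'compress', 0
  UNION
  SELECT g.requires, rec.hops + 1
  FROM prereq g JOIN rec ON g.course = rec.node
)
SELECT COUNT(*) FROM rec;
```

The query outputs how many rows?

Base: (compress, hops=0).
Iteration 1: edges from {compress} -> (scan, hops=1).
Iteration 2: edges from {scan} -> (sign, hops=2).
Iteration 3: no outgoing edges from {sign}; recursion stops.
Total rows emitted: 3.

3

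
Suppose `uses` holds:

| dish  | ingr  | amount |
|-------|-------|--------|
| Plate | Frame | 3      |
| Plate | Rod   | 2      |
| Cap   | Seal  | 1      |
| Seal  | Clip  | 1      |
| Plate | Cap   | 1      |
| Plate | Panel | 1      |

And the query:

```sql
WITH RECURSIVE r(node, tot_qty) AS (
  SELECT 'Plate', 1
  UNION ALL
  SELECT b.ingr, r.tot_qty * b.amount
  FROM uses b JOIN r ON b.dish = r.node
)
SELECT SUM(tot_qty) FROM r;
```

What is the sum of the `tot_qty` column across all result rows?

Base: (Plate, tot_qty=1).
Iteration 1: components of {Plate} -> Cap = 1*1 = 1, Frame = 1*3 = 3, Panel = 1*1 = 1, Rod = 1*2 = 2.
Iteration 2: components of {Cap,Frame,Panel,Rod} -> Seal = 1*1 = 1.
Iteration 3: components of {Seal} -> Clip = 1*1 = 1.
Iteration 4: no further components; recursion stops.
SUM(tot_qty) = 1 + 1 + 1 + 3 + 2 + 1 + 1 = 10.

10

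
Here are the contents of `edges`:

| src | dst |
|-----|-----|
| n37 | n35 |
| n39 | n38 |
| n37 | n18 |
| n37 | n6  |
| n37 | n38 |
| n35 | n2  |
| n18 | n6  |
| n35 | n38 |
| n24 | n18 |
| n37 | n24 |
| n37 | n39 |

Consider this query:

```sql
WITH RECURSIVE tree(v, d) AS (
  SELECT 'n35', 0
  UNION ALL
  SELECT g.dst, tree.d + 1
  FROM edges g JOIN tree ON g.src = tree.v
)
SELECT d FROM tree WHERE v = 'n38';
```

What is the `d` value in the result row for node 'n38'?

1

Base: (n35, d=0).
Iteration 1: edges from {n35} -> (n2, d=1), (n38, d=1).
Iteration 2: no outgoing edges from {n2,n38}; recursion stops.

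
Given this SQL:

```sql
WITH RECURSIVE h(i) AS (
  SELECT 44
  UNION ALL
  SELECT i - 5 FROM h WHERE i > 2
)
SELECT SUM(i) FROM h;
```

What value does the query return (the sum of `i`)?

Base: i=44.
Iteration 1: 44 > 2 holds -> i = 44 - 5 = 39.
Iteration 2: 39 > 2 holds -> i = 39 - 5 = 34.
Iteration 3: 34 > 2 holds -> i = 34 - 5 = 29.
Iteration 4: 29 > 2 holds -> i = 29 - 5 = 24.
Iteration 5: 24 > 2 holds -> i = 24 - 5 = 19.
Iteration 6: 19 > 2 holds -> i = 19 - 5 = 14.
Iteration 7: 14 > 2 holds -> i = 14 - 5 = 9.
Iteration 8: 9 > 2 holds -> i = 9 - 5 = 4.
Iteration 9: 4 > 2 holds -> i = 4 - 5 = -1.
Iteration 10: -1 > 2 fails; recursion stops.
SUM(i) = 44 + 39 + 34 + 29 + 24 + 19 + 14 + 9 + 4 + -1 = 215.

215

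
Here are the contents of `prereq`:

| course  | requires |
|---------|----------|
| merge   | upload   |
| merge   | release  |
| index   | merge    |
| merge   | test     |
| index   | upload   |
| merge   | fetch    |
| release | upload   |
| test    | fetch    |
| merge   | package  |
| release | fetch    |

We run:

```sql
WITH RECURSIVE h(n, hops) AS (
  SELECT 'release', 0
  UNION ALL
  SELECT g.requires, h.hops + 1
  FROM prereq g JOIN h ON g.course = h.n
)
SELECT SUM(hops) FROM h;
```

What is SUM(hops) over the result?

Base: (release, hops=0).
Iteration 1: edges from {release} -> (fetch, hops=1), (upload, hops=1).
Iteration 2: no outgoing edges from {fetch,upload}; recursion stops.
SUM(hops) = 0 + 1 + 1 = 2.

2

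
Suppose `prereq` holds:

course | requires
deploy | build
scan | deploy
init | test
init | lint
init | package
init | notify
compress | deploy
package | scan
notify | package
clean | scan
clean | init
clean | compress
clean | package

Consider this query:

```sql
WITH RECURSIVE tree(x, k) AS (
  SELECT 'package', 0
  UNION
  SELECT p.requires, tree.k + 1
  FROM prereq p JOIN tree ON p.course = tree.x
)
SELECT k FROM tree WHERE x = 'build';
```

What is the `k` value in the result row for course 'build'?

3

Base: (package, k=0).
Iteration 1: edges from {package} -> (scan, k=1).
Iteration 2: edges from {scan} -> (deploy, k=2).
Iteration 3: edges from {deploy} -> (build, k=3).
Iteration 4: no outgoing edges from {build}; recursion stops.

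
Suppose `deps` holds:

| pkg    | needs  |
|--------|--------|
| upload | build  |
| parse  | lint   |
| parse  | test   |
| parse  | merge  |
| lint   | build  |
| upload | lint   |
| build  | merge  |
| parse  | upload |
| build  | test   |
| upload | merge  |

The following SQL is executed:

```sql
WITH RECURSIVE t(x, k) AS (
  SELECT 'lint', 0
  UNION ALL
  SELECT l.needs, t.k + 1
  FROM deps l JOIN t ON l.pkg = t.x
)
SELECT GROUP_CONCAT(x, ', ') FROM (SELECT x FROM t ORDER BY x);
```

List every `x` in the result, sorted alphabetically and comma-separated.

Base: (lint, k=0).
Iteration 1: edges from {lint} -> (build, k=1).
Iteration 2: edges from {build} -> (merge, k=2), (test, k=2).
Iteration 3: no outgoing edges from {merge,test}; recursion stops.

build, lint, merge, test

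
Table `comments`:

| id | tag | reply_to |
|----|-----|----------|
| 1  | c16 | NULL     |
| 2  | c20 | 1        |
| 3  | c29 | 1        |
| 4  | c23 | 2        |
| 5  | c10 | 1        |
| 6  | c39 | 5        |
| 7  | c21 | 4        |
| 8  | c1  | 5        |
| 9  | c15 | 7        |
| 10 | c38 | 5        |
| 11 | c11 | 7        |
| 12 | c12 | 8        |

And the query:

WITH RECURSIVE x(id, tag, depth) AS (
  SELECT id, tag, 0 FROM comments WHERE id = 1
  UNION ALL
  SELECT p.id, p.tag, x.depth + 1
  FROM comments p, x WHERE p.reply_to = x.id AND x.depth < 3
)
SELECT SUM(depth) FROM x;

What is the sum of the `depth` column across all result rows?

17

Base: id=1 (c16) at depth 0.
Iteration 1: rows with reply_to in {1} -> c20 (id 2, depth 1), c29 (id 3, depth 1), c10 (id 5, depth 1).
Iteration 2: rows with reply_to in {2,3,5} -> c23 (id 4, depth 2), c39 (id 6, depth 2), c1 (id 8, depth 2), c38 (id 10, depth 2).
Iteration 3: rows with reply_to in {4,6,8,10} -> c21 (id 7, depth 3), c12 (id 12, depth 3).
Iteration 4: depth < 3 fails for all current rows; recursion stops.
SUM(depth) = 0 + 1 + 1 + 1 + 2 + 2 + 2 + 2 + 3 + 3 = 17.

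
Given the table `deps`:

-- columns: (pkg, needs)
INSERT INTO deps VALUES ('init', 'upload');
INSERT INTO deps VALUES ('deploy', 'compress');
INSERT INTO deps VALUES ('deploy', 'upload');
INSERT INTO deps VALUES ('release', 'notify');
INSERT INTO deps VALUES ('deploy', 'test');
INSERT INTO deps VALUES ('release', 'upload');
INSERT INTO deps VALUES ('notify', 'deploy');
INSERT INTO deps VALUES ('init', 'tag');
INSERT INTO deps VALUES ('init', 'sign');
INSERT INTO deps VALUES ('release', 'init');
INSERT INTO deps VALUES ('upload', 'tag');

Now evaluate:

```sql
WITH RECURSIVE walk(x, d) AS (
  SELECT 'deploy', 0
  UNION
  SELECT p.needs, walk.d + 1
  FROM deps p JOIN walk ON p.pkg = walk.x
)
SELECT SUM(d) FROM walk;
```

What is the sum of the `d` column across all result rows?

5

Base: (deploy, d=0).
Iteration 1: edges from {deploy} -> (compress, d=1), (test, d=1), (upload, d=1).
Iteration 2: edges from {compress,test,upload} -> (tag, d=2).
Iteration 3: no outgoing edges from {tag}; recursion stops.
SUM(d) = 0 + 1 + 1 + 1 + 2 = 5.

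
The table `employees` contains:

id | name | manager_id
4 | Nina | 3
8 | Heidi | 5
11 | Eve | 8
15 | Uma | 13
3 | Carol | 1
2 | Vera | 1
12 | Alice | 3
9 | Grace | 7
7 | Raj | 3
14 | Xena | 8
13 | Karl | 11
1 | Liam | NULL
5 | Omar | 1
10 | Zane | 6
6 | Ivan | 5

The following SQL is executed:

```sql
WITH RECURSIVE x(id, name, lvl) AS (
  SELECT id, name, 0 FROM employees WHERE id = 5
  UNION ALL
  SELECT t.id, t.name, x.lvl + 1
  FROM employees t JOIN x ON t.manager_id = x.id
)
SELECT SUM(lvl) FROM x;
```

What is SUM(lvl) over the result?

Base: id=5 (Omar) at lvl 0.
Iteration 1: rows with manager_id in {5} -> Ivan (id 6, lvl 1), Heidi (id 8, lvl 1).
Iteration 2: rows with manager_id in {6,8} -> Zane (id 10, lvl 2), Eve (id 11, lvl 2), Xena (id 14, lvl 2).
Iteration 3: rows with manager_id in {10,11,14} -> Karl (id 13, lvl 3).
Iteration 4: rows with manager_id in {13} -> Uma (id 15, lvl 4).
Iteration 5: no rows with manager_id in {15}; recursion stops.
SUM(lvl) = 0 + 1 + 1 + 2 + 2 + 2 + 3 + 4 = 15.

15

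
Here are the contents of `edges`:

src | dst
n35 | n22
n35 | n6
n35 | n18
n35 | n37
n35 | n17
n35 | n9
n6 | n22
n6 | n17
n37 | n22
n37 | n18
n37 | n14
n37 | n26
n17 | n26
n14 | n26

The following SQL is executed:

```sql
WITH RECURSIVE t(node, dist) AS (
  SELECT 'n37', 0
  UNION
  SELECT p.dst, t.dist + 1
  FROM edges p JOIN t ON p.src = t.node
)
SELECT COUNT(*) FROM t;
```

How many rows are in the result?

6

Base: (n37, dist=0).
Iteration 1: edges from {n37} -> (n14, dist=1), (n18, dist=1), (n22, dist=1), (n26, dist=1).
Iteration 2: edges from {n14,n18,n22,n26} -> (n26, dist=2).
Iteration 3: no outgoing edges from {n26}; recursion stops.
Total rows emitted: 6.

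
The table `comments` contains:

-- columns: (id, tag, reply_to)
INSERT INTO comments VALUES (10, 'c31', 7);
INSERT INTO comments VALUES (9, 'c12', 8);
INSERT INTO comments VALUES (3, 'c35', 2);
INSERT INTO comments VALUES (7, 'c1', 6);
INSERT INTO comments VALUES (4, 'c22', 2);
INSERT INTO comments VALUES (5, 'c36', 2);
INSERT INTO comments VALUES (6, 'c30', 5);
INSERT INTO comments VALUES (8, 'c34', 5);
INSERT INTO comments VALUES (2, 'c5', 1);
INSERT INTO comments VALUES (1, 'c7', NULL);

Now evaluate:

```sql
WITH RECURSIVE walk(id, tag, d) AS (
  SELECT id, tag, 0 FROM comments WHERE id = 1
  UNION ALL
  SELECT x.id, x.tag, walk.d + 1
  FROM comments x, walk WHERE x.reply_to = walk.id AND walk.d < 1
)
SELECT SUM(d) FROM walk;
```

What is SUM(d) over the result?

Base: id=1 (c7) at d 0.
Iteration 1: rows with reply_to in {1} -> c5 (id 2, d 1).
Iteration 2: d < 1 fails for all current rows; recursion stops.
SUM(d) = 0 + 1 = 1.

1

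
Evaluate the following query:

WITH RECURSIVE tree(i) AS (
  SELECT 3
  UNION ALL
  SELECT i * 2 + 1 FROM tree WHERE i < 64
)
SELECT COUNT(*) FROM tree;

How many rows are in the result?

Base: i=3.
Iteration 1: 3 < 64 holds -> i = 3 * 2 + 1 = 7.
Iteration 2: 7 < 64 holds -> i = 7 * 2 + 1 = 15.
Iteration 3: 15 < 64 holds -> i = 15 * 2 + 1 = 31.
Iteration 4: 31 < 64 holds -> i = 31 * 2 + 1 = 63.
Iteration 5: 63 < 64 holds -> i = 63 * 2 + 1 = 127.
Iteration 6: 127 < 64 fails; recursion stops.
Total rows emitted: 6.

6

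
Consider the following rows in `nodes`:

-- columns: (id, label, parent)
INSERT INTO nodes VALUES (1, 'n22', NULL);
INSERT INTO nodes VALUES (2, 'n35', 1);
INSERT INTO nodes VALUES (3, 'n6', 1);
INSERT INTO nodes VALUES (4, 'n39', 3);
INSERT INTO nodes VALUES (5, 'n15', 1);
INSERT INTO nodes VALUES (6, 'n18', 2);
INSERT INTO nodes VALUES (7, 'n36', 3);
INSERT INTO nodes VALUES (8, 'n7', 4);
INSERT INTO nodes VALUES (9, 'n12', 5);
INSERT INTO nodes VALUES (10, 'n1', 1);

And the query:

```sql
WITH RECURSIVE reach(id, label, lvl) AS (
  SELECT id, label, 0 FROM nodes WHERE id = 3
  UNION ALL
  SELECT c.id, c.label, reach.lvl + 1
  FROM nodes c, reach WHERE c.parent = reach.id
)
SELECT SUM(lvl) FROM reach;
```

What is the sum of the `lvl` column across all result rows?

4

Base: id=3 (n6) at lvl 0.
Iteration 1: rows with parent in {3} -> n39 (id 4, lvl 1), n36 (id 7, lvl 1).
Iteration 2: rows with parent in {4,7} -> n7 (id 8, lvl 2).
Iteration 3: no rows with parent in {8}; recursion stops.
SUM(lvl) = 0 + 1 + 1 + 2 = 4.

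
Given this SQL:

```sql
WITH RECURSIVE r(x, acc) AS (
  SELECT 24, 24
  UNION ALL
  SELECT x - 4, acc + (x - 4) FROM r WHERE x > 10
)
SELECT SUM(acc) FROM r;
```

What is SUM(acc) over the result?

280

Base: x=24, acc=24.
Iteration 1: 24 > 10 holds -> x = 24 - 4 = 20, acc = 24 + 20 = 44.
Iteration 2: 20 > 10 holds -> x = 20 - 4 = 16, acc = 44 + 16 = 60.
Iteration 3: 16 > 10 holds -> x = 16 - 4 = 12, acc = 60 + 12 = 72.
Iteration 4: 12 > 10 holds -> x = 12 - 4 = 8, acc = 72 + 8 = 80.
Iteration 5: 8 > 10 fails; recursion stops.
SUM(acc) = 24 + 44 + 60 + 72 + 80 = 280.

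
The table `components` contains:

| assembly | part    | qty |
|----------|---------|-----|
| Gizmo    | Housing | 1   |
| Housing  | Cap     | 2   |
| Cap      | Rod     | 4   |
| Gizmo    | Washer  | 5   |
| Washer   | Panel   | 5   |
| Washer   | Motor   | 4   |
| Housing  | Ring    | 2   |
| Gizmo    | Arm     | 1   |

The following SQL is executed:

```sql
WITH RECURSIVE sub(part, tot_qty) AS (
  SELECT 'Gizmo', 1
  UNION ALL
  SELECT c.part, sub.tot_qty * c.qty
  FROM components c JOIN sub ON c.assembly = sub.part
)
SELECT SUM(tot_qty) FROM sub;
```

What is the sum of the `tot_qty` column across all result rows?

65

Base: (Gizmo, tot_qty=1).
Iteration 1: components of {Gizmo} -> Arm = 1*1 = 1, Housing = 1*1 = 1, Washer = 1*5 = 5.
Iteration 2: components of {Arm,Housing,Washer} -> Cap = 1*2 = 2, Motor = 5*4 = 20, Panel = 5*5 = 25, Ring = 1*2 = 2.
Iteration 3: components of {Cap,Motor,Panel,Ring} -> Rod = 2*4 = 8.
Iteration 4: no further components; recursion stops.
SUM(tot_qty) = 1 + 1 + 5 + 1 + 2 + 2 + 25 + 20 + 8 = 65.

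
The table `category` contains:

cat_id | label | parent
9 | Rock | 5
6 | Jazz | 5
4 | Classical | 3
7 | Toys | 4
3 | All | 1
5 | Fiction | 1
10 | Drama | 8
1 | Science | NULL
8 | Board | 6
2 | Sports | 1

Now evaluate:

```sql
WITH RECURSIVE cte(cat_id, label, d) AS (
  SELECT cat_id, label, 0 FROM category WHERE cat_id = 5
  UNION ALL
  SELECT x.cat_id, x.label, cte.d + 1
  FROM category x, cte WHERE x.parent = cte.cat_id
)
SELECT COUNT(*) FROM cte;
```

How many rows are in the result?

5

Base: cat_id=5 (Fiction) at d 0.
Iteration 1: rows with parent in {5} -> Jazz (id 6, d 1), Rock (id 9, d 1).
Iteration 2: rows with parent in {6,9} -> Board (id 8, d 2).
Iteration 3: rows with parent in {8} -> Drama (id 10, d 3).
Iteration 4: no rows with parent in {10}; recursion stops.
Total rows emitted: 5.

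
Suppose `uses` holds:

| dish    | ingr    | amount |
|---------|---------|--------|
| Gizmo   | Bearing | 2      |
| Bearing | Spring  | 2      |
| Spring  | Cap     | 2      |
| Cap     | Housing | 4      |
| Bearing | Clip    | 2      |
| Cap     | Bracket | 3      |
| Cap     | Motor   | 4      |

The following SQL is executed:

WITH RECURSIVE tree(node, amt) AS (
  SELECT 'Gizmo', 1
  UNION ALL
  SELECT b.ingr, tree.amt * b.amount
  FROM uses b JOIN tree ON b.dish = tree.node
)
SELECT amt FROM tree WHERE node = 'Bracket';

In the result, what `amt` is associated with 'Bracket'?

Base: (Gizmo, amt=1).
Iteration 1: components of {Gizmo} -> Bearing = 1*2 = 2.
Iteration 2: components of {Bearing} -> Clip = 2*2 = 4, Spring = 2*2 = 4.
Iteration 3: components of {Clip,Spring} -> Cap = 4*2 = 8.
Iteration 4: components of {Cap} -> Bracket = 8*3 = 24, Housing = 8*4 = 32, Motor = 8*4 = 32.
Iteration 5: no further components; recursion stops.

24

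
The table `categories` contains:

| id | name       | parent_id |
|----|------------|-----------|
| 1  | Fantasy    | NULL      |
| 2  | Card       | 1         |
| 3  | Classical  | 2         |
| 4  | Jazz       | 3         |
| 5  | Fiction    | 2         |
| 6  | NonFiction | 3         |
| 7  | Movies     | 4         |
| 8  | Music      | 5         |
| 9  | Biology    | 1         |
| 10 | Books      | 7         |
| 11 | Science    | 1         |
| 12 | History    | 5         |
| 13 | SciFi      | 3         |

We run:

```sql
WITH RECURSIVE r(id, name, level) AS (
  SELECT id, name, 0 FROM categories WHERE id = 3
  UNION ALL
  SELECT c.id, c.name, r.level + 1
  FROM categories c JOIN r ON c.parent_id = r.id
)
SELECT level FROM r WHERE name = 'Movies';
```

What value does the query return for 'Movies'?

Base: id=3 (Classical) at level 0.
Iteration 1: rows with parent_id in {3} -> Jazz (id 4, level 1), NonFiction (id 6, level 1), SciFi (id 13, level 1).
Iteration 2: rows with parent_id in {4,6,13} -> Movies (id 7, level 2).
Iteration 3: rows with parent_id in {7} -> Books (id 10, level 3).
Iteration 4: no rows with parent_id in {10}; recursion stops.

2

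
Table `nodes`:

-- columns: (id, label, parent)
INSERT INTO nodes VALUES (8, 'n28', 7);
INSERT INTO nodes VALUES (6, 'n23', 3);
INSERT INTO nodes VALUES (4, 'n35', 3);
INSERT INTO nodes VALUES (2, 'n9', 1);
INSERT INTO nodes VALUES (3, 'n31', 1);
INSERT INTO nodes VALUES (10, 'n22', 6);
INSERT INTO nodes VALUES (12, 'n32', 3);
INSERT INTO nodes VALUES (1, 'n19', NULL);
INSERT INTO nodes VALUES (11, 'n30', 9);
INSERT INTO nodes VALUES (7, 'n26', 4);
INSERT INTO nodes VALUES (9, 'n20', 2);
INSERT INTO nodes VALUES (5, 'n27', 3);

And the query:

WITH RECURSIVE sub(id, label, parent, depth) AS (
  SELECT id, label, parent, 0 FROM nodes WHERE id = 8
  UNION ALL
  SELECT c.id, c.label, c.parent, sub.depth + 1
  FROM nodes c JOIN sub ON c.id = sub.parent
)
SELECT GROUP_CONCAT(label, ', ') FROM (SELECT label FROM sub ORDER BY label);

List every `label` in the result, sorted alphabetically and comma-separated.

Base: id=8 (n28), parent=7, depth 0.
Iteration 1: join on id=7 -> n26 (id 7, parent=4, depth 1).
Iteration 2: join on id=4 -> n35 (id 4, parent=3, depth 2).
Iteration 3: join on id=3 -> n31 (id 3, parent=1, depth 3).
Iteration 4: join on id=1 -> n19 (id 1, parent=NULL, depth 4).
Iteration 5: parent is NULL; no match; recursion stops.

n19, n26, n28, n31, n35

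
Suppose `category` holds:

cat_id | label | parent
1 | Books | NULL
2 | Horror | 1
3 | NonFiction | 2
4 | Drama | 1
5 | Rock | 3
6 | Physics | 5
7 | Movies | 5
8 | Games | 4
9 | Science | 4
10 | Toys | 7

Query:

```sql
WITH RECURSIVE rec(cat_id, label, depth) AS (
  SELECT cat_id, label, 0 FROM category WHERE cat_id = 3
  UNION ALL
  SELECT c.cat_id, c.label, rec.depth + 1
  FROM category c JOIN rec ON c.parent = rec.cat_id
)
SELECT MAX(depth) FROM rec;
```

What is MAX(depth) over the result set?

Base: cat_id=3 (NonFiction) at depth 0.
Iteration 1: rows with parent in {3} -> Rock (id 5, depth 1).
Iteration 2: rows with parent in {5} -> Physics (id 6, depth 2), Movies (id 7, depth 2).
Iteration 3: rows with parent in {6,7} -> Toys (id 10, depth 3).
Iteration 4: no rows with parent in {10}; recursion stops.
depth values: 0, 1, 2, 2, 3; the maximum is 3.

3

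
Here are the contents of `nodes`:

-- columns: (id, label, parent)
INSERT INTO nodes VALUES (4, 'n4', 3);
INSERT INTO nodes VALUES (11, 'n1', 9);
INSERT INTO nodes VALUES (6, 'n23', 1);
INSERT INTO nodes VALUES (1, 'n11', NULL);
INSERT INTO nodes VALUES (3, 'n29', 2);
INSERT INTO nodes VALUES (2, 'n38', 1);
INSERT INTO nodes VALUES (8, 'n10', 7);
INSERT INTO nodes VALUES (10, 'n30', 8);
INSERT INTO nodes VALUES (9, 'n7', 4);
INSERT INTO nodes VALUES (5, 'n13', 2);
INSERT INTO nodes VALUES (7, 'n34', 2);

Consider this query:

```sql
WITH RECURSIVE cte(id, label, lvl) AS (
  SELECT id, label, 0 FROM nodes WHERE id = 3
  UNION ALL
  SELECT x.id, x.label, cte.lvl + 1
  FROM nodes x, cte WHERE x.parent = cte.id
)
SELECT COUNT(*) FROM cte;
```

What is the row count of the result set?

Base: id=3 (n29) at lvl 0.
Iteration 1: rows with parent in {3} -> n4 (id 4, lvl 1).
Iteration 2: rows with parent in {4} -> n7 (id 9, lvl 2).
Iteration 3: rows with parent in {9} -> n1 (id 11, lvl 3).
Iteration 4: no rows with parent in {11}; recursion stops.
Total rows emitted: 4.

4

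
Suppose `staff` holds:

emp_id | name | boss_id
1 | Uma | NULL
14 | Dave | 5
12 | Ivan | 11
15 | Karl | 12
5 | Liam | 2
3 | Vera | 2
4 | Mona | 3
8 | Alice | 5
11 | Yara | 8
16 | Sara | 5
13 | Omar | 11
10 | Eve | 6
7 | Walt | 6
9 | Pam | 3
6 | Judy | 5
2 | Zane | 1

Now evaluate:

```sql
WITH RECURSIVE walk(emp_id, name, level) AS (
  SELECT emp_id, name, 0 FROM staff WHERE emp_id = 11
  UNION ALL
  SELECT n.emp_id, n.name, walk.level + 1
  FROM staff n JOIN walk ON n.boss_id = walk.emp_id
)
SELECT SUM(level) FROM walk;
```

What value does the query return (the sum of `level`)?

Base: emp_id=11 (Yara) at level 0.
Iteration 1: rows with boss_id in {11} -> Ivan (id 12, level 1), Omar (id 13, level 1).
Iteration 2: rows with boss_id in {12,13} -> Karl (id 15, level 2).
Iteration 3: no rows with boss_id in {15}; recursion stops.
SUM(level) = 0 + 1 + 1 + 2 = 4.

4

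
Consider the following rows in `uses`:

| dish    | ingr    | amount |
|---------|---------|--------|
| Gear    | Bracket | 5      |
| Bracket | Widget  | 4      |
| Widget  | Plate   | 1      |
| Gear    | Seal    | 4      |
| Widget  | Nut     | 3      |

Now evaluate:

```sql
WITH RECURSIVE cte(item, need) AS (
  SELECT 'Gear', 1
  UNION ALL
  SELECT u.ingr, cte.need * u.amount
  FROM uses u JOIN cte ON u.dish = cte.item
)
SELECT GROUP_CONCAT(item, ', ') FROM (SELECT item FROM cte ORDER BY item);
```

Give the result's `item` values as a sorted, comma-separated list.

Bracket, Gear, Nut, Plate, Seal, Widget

Base: (Gear, need=1).
Iteration 1: components of {Gear} -> Bracket = 1*5 = 5, Seal = 1*4 = 4.
Iteration 2: components of {Bracket,Seal} -> Widget = 5*4 = 20.
Iteration 3: components of {Widget} -> Nut = 20*3 = 60, Plate = 20*1 = 20.
Iteration 4: no further components; recursion stops.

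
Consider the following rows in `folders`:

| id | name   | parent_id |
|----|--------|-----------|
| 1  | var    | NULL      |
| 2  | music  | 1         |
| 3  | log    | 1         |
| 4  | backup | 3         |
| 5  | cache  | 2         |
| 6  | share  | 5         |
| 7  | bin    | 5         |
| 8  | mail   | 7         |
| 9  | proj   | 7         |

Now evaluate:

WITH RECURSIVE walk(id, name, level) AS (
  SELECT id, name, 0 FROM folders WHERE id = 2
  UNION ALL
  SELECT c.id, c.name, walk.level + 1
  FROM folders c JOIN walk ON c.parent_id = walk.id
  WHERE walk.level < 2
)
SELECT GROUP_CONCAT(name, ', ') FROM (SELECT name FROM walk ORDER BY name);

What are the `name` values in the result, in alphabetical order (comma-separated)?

bin, cache, music, share

Base: id=2 (music) at level 0.
Iteration 1: rows with parent_id in {2} -> cache (id 5, level 1).
Iteration 2: rows with parent_id in {5} -> share (id 6, level 2), bin (id 7, level 2).
Iteration 3: level < 2 fails for all current rows; recursion stops.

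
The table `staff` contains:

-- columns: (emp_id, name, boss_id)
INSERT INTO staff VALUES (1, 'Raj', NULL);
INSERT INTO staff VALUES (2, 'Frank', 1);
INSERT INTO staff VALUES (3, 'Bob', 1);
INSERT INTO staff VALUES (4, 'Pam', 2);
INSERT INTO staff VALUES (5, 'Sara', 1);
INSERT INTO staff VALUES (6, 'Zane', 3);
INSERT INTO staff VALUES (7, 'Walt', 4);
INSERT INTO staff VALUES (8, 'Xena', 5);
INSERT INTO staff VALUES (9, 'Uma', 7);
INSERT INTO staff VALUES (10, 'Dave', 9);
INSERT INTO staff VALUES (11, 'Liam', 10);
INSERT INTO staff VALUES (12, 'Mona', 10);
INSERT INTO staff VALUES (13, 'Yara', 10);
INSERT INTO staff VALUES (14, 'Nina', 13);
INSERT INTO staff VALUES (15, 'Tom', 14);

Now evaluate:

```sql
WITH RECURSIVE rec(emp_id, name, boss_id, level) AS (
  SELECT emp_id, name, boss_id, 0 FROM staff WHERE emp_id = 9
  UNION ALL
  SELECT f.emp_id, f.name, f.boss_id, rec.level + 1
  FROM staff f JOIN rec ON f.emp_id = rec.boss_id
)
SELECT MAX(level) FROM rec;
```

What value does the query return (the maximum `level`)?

4

Base: emp_id=9 (Uma), boss_id=7, level 0.
Iteration 1: join on emp_id=7 -> Walt (id 7, boss_id=4, level 1).
Iteration 2: join on emp_id=4 -> Pam (id 4, boss_id=2, level 2).
Iteration 3: join on emp_id=2 -> Frank (id 2, boss_id=1, level 3).
Iteration 4: join on emp_id=1 -> Raj (id 1, boss_id=NULL, level 4).
Iteration 5: boss_id is NULL; no match; recursion stops.
level values: 0, 1, 2, 3, 4; the maximum is 4.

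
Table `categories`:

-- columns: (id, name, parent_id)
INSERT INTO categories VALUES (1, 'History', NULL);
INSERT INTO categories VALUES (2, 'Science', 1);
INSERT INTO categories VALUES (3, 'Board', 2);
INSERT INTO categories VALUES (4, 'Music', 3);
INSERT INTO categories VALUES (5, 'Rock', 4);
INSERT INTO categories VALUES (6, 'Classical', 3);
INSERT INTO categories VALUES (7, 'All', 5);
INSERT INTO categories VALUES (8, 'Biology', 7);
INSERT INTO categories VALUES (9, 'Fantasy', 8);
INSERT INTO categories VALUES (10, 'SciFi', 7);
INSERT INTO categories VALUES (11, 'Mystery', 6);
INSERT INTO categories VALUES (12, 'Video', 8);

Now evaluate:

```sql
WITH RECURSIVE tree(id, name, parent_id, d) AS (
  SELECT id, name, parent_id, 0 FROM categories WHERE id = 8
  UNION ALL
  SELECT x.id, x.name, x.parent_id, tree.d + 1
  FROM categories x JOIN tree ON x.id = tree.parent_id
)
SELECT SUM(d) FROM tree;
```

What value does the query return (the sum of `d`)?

21

Base: id=8 (Biology), parent_id=7, d 0.
Iteration 1: join on id=7 -> All (id 7, parent_id=5, d 1).
Iteration 2: join on id=5 -> Rock (id 5, parent_id=4, d 2).
Iteration 3: join on id=4 -> Music (id 4, parent_id=3, d 3).
Iteration 4: join on id=3 -> Board (id 3, parent_id=2, d 4).
Iteration 5: join on id=2 -> Science (id 2, parent_id=1, d 5).
Iteration 6: join on id=1 -> History (id 1, parent_id=NULL, d 6).
Iteration 7: parent_id is NULL; no match; recursion stops.
SUM(d) = 0 + 1 + 2 + 3 + 4 + 5 + 6 = 21.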